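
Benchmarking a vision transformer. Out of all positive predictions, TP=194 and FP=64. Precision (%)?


Precision = TP/(TP+FP)
= 194/(194+64)
= 194/258 = 75.19%

75.19%


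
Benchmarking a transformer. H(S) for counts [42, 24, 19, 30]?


Probabilities: [42/115, 24/115, 19/115, 30/115] ≈ [0.3652, 0.2087, 0.1652, 0.2609]
H = -((42/115)·log₂(42/115) + (24/115)·log₂(24/115) + (19/115)·log₂(19/115) + (30/115)·log₂(30/115))
  = 1.9374 bits

1.9374 bits


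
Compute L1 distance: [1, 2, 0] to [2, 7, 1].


d = |1-2| + |2-7| + |0-1|
  = 1 + 5 + 1
  = 7

7


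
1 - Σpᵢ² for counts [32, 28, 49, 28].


Probabilities: [32/137, 28/137, 49/137, 28/137] ≈ [0.2336, 0.2044, 0.3577, 0.2044]
Σpᵢ² = (1024 + 784 + 2401 + 784)/137² = 4993/18769
Gini = 1 - Σpᵢ² = 1 - 4993/18769 = 0.734

0.734


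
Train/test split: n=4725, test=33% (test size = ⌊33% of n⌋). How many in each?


Test = ⌊4725·33/100⌋ = 1559
Train = 4725 - 1559 = 3166

Train: 3166, Test: 1559


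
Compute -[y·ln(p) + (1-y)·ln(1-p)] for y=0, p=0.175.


BCE = -[y·ln(p) + (1-y)·ln(1-p)]
= -0 - 1·ln(1-0.175)
= -ln(0.825) = 0.1924

0.1924


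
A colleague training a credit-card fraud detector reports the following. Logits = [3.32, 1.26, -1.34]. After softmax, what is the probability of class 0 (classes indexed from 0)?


Exponentials: e^3.32=27.6604, e^1.26=3.5254, e^-1.34=0.2618
Sum = 31.4476
Softmax = [0.8796, 0.1121, 0.0083]
p[0] = 27.6604/31.4476 = 0.8796

0.8796


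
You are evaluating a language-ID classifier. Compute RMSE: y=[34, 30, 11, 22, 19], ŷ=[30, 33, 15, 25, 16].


MSE = 59/5 = 11.8
RMSE = √(59/5) = 3.4351

3.4351


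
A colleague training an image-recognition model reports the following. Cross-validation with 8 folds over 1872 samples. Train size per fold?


Fold size = 1872/8 = 234
Training per fold = 1872 - 234 = 1638

1638


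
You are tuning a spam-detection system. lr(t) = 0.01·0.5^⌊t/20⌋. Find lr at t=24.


n_drops = ⌊24/20⌋ = 1
lr = 0.01·0.5^1 = 0.01·0.5 = 0.005

0.005


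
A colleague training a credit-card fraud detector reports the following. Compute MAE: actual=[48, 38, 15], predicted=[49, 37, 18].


Absolute errors: |48-49|=1, |38-37|=1, |15-18|=3
Sum = 5
MAE = 5/3 = 5/3

5/3


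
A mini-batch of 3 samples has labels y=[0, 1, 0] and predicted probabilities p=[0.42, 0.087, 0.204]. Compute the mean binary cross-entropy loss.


L[0] = -ln(1-0.42) = -ln(0.58) = 0.5447
L[1] = -ln(0.087) = 2.4418
L[2] = -ln(1-0.204) = -ln(0.796) = 0.2282
mean = (0.5447 + 2.4418 + 0.2282)/3 = 1.0716

1.0716


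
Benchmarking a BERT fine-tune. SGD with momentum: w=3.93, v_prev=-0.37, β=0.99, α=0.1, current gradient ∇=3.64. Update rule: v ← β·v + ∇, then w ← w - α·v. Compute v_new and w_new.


v_new = 0.99·-0.37 + 3.64 = -0.3663 + 3.64 = 3.2737
w_new = 3.93 - 0.1·3.2737 = 3.93 - 0.32737 = 3.60263

v_new=3.2737, w_new=3.60263


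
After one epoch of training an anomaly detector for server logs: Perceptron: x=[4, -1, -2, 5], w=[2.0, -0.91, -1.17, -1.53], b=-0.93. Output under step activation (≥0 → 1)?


z = (4)·(2.0) + (-1)·(-0.91) + (-2)·(-1.17) + (5)·(-1.53) - 0.93
  = 2.67
step(z) = 1 (z≥0)

1


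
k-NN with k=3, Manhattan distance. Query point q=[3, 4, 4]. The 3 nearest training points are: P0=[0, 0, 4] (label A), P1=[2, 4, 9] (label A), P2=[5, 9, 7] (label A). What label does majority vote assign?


d(q,P0) = 7  (label A)
d(q,P1) = 6  (label A)
d(q,P2) = 10  (label A)
Votes: A=3, B=0
Majority → A

A


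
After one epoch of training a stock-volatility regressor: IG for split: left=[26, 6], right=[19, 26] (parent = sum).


Parent = [45, 32], H_parent = 0.9793
H_left = 0.6962 (n=32), H_right = 0.9825 (n=45)
H_children = (32/77)·0.6962 + (45/77)·0.9825 = 0.8635
IG = 0.9793 - 0.8635 = 0.1158

0.1158


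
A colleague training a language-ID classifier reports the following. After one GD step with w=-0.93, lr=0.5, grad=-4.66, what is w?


w_new = w - α·∇
= -0.93 - 0.5·-4.66
= -0.93 + 2.33
= 1.4

1.4


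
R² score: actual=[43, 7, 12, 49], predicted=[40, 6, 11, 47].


ȳ = 27.75
SS_res = Σ(y-ŷ)² = 15
SS_tot = Σ(y-ȳ)² = 1362.75
R² = 1 - SS_res/SS_tot = 1 - 0.011 = 0.989

0.989


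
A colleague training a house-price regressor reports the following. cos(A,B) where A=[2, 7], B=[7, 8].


A·B = 2·7 + 7·8 = 70
‖A‖ = √53 = 7.2801, ‖B‖ = √113 = 10.6301
cos = 70/(√53·√113) = 70/√5989 = 0.9045

0.9045


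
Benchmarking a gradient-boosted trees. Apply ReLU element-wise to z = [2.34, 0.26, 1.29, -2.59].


ReLU(2.34) = max(0, 2.34) = 2.34
ReLU(0.26) = max(0, 0.26) = 0.26
ReLU(1.29) = max(0, 1.29) = 1.29
ReLU(-2.59) = max(0, -2.59) = 0.0
result = [2.34, 0.26, 1.29, 0.0]

[2.34, 0.26, 1.29, 0.0]


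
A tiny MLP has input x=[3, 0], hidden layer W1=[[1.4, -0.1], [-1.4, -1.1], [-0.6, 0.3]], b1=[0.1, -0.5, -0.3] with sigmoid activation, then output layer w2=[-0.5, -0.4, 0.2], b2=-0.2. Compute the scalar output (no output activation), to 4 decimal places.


z1[0] = (1.4)·(3) + (-0.1)·(0) + 0.1 = 4.3
z1[1] = (-1.4)·(3) + (-1.1)·(0) - 0.5 = -4.7
z1[2] = (-0.6)·(3) + (0.3)·(0) - 0.3 = -2.1
h = sigmoid(z1) = [0.9866, 0.009, 0.1091]
output = (-0.5)·(0.9866) + (-0.4)·(0.009) + (0.2)·(0.1091) - 0.2 = -0.6751

-0.6751


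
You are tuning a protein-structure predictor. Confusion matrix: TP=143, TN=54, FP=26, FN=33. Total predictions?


Total = TP + TN + FP + FN
= 143 + 54 + 26 + 33
= 256
(Predicted positive: 169, predicted negative: 87)

256


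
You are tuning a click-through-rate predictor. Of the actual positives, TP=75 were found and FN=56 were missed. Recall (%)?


Recall = TP/(TP+FN)
= 75/(75+56)
= 75/131 = 57.25%

57.25%


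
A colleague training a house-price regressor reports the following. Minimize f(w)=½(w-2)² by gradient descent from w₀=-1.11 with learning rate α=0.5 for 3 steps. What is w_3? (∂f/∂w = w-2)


step 1: grad = -1.11-2 = -3.11; w = -1.11 - 0.5·(-3.11) = 0.445
step 2: grad = 0.445-2 = -1.555; w = 0.445 - 0.5·(-1.555) = 1.2225
step 3: grad = 1.2225-2 = -0.7775; w = 1.2225 - 0.5·(-0.7775) = 1.61125

1.61125


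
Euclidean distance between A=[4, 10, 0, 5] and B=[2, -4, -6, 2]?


d = √((4-2)² + (10+ 4)² + (0+ 6)² + (5-2)²)
  = √(4 + 196 + 36 + 9)
  = √245 = 15.6525

15.6525


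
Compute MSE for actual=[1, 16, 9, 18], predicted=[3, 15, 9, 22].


Squared errors: (1-3)²=4, (16-15)²=1, (9-9)²=0, (18-22)²=16
Sum = 21
MSE = 21/4 = 21/4

21/4


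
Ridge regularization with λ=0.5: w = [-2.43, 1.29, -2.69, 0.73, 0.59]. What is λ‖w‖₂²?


‖w‖₂² = (-2.43)² + (1.29)² + (-2.69)² + (0.73)² + (0.59)²
     = 5.9049 + 1.6641 + 7.2361 + 0.5329 + 0.3481
     = 15.6861
λ·‖w‖₂² = 0.5·15.6861 = 7.84305

7.84305


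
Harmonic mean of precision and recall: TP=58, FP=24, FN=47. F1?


Precision = 58/82 = 0.7073
Recall = 58/105 = 0.5524
F1 = 2·P·R/(P+R) = 2·TP/(2·TP+FP+FN) = 116/(116+24+47) = 116/187 = 0.6203

0.6203


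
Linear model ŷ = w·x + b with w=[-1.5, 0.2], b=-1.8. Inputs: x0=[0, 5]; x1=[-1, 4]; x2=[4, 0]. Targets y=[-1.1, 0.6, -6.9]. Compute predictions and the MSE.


ŷ0 = (-1.5)·(0) + (0.2)·(5) - 1.8 = -0.8
ŷ1 = (-1.5)·(-1) + (0.2)·(4) - 1.8 = 0.5
ŷ2 = (-1.5)·(4) + (0.2)·(0) - 1.8 = -7.8
errors² = [0.09, 0.01, 0.81]
MSE = 0.9100/3 = 0.3033

0.3033


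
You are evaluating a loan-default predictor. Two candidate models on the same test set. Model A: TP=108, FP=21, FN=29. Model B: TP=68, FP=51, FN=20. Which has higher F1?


Model A: P=108/129=0.8372, R=108/137=0.7883, F1=2PR/(P+R)=2TP/(2TP+FP+FN)=216/266=0.812
Model B: P=68/119=0.5714, R=68/88=0.7727, F1=2PR/(P+R)=2TP/(2TP+FP+FN)=136/207=0.657
0.812 > 0.657 → Model A

Model A


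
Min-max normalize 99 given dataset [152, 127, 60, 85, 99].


min=60, max=152
(99-60)/(152-60) = 39/92 = 0.4239

0.4239


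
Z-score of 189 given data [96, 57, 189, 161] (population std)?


μ = 125.75, σ = 52.0931
z = (189 - 125.75)/52.0931 = 1.2142

1.2142


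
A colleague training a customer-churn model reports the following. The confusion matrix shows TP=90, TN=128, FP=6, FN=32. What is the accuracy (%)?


Accuracy = (TP+TN)/(TP+TN+FP+FN)
= (90+128)/(256)
= 218/256 = 85.16%

85.16%


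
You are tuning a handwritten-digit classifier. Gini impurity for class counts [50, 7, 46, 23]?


Probabilities: [50/126, 7/126, 46/126, 23/126] ≈ [0.3968, 0.0556, 0.3651, 0.1825]
Σpᵢ² = (2500 + 49 + 2116 + 529)/126² = 5194/15876
Gini = 1 - Σpᵢ² = 1 - 5194/15876 = 0.6728

0.6728


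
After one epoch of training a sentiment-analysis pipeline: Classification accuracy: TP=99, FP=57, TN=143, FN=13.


Accuracy = (TP+TN)/(TP+TN+FP+FN)
= (99+143)/(312)
= 242/312 = 77.56%

77.56%


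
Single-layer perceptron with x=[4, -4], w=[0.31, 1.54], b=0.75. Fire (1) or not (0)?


z = (4)·(0.31) + (-4)·(1.54) + 0.75
  = -4.17
step(z) = 0 (z<0)

0


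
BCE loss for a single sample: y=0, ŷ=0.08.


BCE = -[y·ln(p) + (1-y)·ln(1-p)]
= -0 - 1·ln(1-0.08)
= -ln(0.92) = 0.0834

0.0834


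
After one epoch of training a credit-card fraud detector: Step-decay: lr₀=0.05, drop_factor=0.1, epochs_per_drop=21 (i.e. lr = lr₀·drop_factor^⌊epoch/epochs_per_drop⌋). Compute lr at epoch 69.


n_drops = ⌊69/21⌋ = 3
lr = 0.05·0.1^3 = 0.05·0.001 = 0.00005

0.00005


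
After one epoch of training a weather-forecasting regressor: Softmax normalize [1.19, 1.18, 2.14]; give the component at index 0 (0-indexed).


Exponentials: e^1.19=3.2871, e^1.18=3.2544, e^2.14=8.4994
Sum = 15.0409
Softmax = [0.2185, 0.2164, 0.5651]
p[0] = 3.2871/15.0409 = 0.2185

0.2185


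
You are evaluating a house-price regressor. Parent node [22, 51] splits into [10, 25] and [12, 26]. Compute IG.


Parent = [22, 51], H_parent = 0.883
H_left = 0.8631 (n=35), H_right = 0.8997 (n=38)
H_children = (35/73)·0.8631 + (38/73)·0.8997 = 0.8822
IG = 0.883 - 0.8822 = 0.0008

0.0008


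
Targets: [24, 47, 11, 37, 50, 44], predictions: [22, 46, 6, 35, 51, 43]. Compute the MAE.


Absolute errors: |24-22|=2, |47-46|=1, |11-6|=5, |37-35|=2, |50-51|=1, |44-43|=1
Sum = 12
MAE = 12/6 = 2

2


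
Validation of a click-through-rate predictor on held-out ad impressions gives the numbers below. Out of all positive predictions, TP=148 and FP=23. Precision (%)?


Precision = TP/(TP+FP)
= 148/(148+23)
= 148/171 = 86.55%

86.55%


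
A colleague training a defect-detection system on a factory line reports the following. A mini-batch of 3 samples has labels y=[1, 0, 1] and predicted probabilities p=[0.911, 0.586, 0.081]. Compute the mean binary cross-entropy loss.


L[0] = -ln(0.911) = 0.0932
L[1] = -ln(1-0.586) = -ln(0.414) = 0.8819
L[2] = -ln(0.081) = 2.5133
mean = (0.0932 + 0.8819 + 2.5133)/3 = 1.1628

1.1628


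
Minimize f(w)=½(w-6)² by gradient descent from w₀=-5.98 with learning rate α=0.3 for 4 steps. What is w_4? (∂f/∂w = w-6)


step 1: grad = -5.98-6 = -11.98; w = -5.98 - 0.3·(-11.98) = -2.386
step 2: grad = -2.386-6 = -8.386; w = -2.386 - 0.3·(-8.386) = 0.1298
step 3: grad = 0.1298-6 = -5.8702; w = 0.1298 - 0.3·(-5.8702) = 1.89086
step 4: grad = 1.89086-6 = -4.10914; w = 1.89086 - 0.3·(-4.10914) = 3.123602

3.123602


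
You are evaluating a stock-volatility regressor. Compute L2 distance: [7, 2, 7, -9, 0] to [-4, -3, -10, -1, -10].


d = √((7+ 4)² + (2+ 3)² + (7+ 10)² + (-9+ 1)² + (0+ 10)²)
  = √(121 + 25 + 289 + 64 + 100)
  = √599 = 24.4745

24.4745


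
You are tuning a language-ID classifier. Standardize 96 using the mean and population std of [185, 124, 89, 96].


μ = 123.5, σ = 37.8451
z = (96 - 123.5)/37.8451 = -0.7266

-0.7266


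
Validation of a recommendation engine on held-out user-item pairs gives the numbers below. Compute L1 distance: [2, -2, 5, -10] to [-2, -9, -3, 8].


d = |2+ 2| + |-2+ 9| + |5+ 3| + |-10-8|
  = 4 + 7 + 8 + 18
  = 37

37


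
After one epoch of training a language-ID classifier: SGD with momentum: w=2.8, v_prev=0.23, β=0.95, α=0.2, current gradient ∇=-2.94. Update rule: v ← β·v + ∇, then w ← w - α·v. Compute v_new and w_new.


v_new = 0.95·0.23 - 2.94 = 0.2185 - 2.94 = -2.7215
w_new = 2.8 - 0.2·-2.7215 = 2.8 + 0.5443 = 3.3443

v_new=-2.7215, w_new=3.3443


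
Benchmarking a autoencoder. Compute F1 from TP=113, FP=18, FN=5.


Precision = 113/131 = 0.8626
Recall = 113/118 = 0.9576
F1 = 2·P·R/(P+R) = 2·TP/(2·TP+FP+FN) = 226/(226+18+5) = 226/249 = 0.9076

0.9076


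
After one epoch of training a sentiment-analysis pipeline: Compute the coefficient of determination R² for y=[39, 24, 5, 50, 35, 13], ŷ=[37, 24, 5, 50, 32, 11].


ȳ = 27.6667
SS_res = Σ(y-ŷ)² = 17
SS_tot = Σ(y-ȳ)² = 1423.33
R² = 1 - SS_res/SS_tot = 1 - 0.0119 = 0.9881

0.9881


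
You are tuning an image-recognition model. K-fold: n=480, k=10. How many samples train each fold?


Fold size = 480/10 = 48
Training per fold = 480 - 48 = 432

432


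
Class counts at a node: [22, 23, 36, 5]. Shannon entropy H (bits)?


Probabilities: [22/86, 23/86, 36/86, 5/86] ≈ [0.2558, 0.2674, 0.4186, 0.0581]
H = -((22/86)·log₂(22/86) + (23/86)·log₂(23/86) + (36/86)·log₂(36/86) + (5/86)·log₂(5/86))
  = 1.7765 bits

1.7765 bits


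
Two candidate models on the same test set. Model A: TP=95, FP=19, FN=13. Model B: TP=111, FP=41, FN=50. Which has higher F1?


Model A: P=95/114=0.8333, R=95/108=0.8796, F1=2PR/(P+R)=2TP/(2TP+FP+FN)=190/222=0.8559
Model B: P=111/152=0.7303, R=111/161=0.6894, F1=2PR/(P+R)=2TP/(2TP+FP+FN)=222/313=0.7093
0.8559 > 0.7093 → Model A

Model A


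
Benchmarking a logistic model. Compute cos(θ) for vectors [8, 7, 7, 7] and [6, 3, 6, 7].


A·B = 8·6 + 7·3 + 7·6 + 7·7 = 160
‖A‖ = √211 = 14.5258, ‖B‖ = √130 = 11.4018
cos = 160/(√211·√130) = 160/√27430 = 0.9661

0.9661


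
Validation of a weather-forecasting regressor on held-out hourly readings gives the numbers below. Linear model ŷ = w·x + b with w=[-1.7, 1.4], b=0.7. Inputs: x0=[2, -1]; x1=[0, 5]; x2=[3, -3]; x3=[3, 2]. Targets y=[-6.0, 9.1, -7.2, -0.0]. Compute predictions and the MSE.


ŷ0 = (-1.7)·(2) + (1.4)·(-1) + 0.7 = -4.1
ŷ1 = (-1.7)·(0) + (1.4)·(5) + 0.7 = 7.7
ŷ2 = (-1.7)·(3) + (1.4)·(-3) + 0.7 = -8.6
ŷ3 = (-1.7)·(3) + (1.4)·(2) + 0.7 = -1.6
errors² = [3.61, 1.96, 1.96, 2.56]
MSE = 10.0900/4 = 2.5225

2.5225


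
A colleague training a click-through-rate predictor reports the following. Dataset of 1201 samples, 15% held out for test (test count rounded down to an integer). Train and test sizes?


Test = ⌊1201·15/100⌋ = 180
Train = 1201 - 180 = 1021

Train: 1021, Test: 180


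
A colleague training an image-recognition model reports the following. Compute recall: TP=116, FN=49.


Recall = TP/(TP+FN)
= 116/(116+49)
= 116/165 = 70.3%

70.3%


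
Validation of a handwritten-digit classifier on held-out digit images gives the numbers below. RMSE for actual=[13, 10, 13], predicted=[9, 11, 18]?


MSE = 42/3 = 14
RMSE = √(42/3) = 3.7417

3.7417


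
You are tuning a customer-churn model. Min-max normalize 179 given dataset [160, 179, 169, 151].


min=151, max=179
(179-151)/(179-151) = 28/28 = 1.0

1.0


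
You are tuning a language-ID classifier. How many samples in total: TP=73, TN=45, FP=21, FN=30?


Total = TP + TN + FP + FN
= 73 + 45 + 21 + 30
= 169
(Predicted positive: 94, predicted negative: 75)

169


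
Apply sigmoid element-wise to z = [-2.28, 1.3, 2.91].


σ(-2.28) = 1/(1+e^2.28) = 0.0928
σ(1.3) = 1/(1+e^-1.3) = 0.7858
σ(2.91) = 1/(1+e^-2.91) = 0.9483
result = [0.0928, 0.7858, 0.9483]

[0.0928, 0.7858, 0.9483]


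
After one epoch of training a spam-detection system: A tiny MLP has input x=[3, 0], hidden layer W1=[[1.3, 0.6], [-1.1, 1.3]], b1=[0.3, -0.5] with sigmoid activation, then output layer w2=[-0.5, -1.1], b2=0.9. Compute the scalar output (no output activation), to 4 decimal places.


z1[0] = (1.3)·(3) + (0.6)·(0) + 0.3 = 4.2
z1[1] = (-1.1)·(3) + (1.3)·(0) - 0.5 = -3.8
h = sigmoid(z1) = [0.9852, 0.0219]
output = (-0.5)·(0.9852) + (-1.1)·(0.0219) + 0.9 = 0.3833

0.3833


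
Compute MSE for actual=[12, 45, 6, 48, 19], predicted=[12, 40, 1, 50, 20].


Squared errors: (12-12)²=0, (45-40)²=25, (6-1)²=25, (48-50)²=4, (19-20)²=1
Sum = 55
MSE = 55/5 = 11

11


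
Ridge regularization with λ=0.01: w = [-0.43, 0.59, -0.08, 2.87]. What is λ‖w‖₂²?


‖w‖₂² = (-0.43)² + (0.59)² + (-0.08)² + (2.87)²
     = 0.1849 + 0.3481 + 0.0064 + 8.2369
     = 8.7763
λ·‖w‖₂² = 0.01·8.7763 = 0.087763

0.087763


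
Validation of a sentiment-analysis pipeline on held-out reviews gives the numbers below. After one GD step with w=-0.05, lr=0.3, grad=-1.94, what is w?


w_new = w - α·∇
= -0.05 - 0.3·-1.94
= -0.05 + 0.582
= 0.532

0.532


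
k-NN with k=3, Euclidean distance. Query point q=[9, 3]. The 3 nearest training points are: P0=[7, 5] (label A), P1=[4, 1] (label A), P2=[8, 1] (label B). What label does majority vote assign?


d(q,P0) = 2.8284  (label A)
d(q,P1) = 5.3852  (label A)
d(q,P2) = 2.2361  (label B)
Votes: A=2, B=1
Majority → A

A


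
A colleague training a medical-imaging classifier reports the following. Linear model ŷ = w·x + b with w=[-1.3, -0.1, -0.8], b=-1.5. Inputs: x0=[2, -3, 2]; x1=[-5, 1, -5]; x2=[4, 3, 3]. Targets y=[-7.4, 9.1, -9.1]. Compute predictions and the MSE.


ŷ0 = (-1.3)·(2) + (-0.1)·(-3) + (-0.8)·(2) - 1.5 = -5.4
ŷ1 = (-1.3)·(-5) + (-0.1)·(1) + (-0.8)·(-5) - 1.5 = 8.9
ŷ2 = (-1.3)·(4) + (-0.1)·(3) + (-0.8)·(3) - 1.5 = -9.4
errors² = [4.0, 0.04, 0.09]
MSE = 4.1300/3 = 1.3767

1.3767


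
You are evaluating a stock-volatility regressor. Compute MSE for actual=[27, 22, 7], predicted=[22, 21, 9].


Squared errors: (27-22)²=25, (22-21)²=1, (7-9)²=4
Sum = 30
MSE = 30/3 = 10

10


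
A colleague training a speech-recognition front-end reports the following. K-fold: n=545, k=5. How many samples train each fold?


Fold size = 545/5 = 109
Training per fold = 545 - 109 = 436

436


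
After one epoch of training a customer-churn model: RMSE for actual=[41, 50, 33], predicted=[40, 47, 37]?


MSE = 26/3 = 8.6667
RMSE = √(26/3) = 2.9439

2.9439


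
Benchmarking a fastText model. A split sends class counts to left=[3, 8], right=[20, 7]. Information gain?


Parent = [23, 15], H_parent = 0.9678
H_left = 0.8454 (n=11), H_right = 0.8256 (n=27)
H_children = (11/38)·0.8454 + (27/38)·0.8256 = 0.8313
IG = 0.9678 - 0.8313 = 0.1365

0.1365


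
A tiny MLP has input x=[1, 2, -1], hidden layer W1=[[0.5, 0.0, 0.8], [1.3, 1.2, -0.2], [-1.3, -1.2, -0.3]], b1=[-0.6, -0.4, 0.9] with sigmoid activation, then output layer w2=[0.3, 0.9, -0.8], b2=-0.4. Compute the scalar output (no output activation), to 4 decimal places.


z1[0] = (0.5)·(1) + (0.0)·(2) + (0.8)·(-1) - 0.6 = -0.9
z1[1] = (1.3)·(1) + (1.2)·(2) + (-0.2)·(-1) - 0.4 = 3.5
z1[2] = (-1.3)·(1) + (-1.2)·(2) + (-0.3)·(-1) + 0.9 = -2.5
h = sigmoid(z1) = [0.2891, 0.9707, 0.0759]
output = (0.3)·(0.2891) + (0.9)·(0.9707) + (-0.8)·(0.0759) - 0.4 = 0.4996

0.4996


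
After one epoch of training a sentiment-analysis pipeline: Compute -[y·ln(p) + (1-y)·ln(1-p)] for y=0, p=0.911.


BCE = -[y·ln(p) + (1-y)·ln(1-p)]
= -0 - 1·ln(1-0.911)
= -ln(0.089) = 2.4191

2.4191


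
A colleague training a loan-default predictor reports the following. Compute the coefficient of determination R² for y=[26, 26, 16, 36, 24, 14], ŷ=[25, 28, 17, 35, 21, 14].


ȳ = 23.6667
SS_res = Σ(y-ŷ)² = 16
SS_tot = Σ(y-ȳ)² = 315.33
R² = 1 - SS_res/SS_tot = 1 - 0.0507 = 0.9493

0.9493


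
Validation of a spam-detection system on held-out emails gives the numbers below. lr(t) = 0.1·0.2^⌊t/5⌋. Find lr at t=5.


n_drops = ⌊5/5⌋ = 1
lr = 0.1·0.2^1 = 0.1·0.2 = 0.02

0.02


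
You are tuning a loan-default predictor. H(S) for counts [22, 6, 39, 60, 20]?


Probabilities: [22/147, 6/147, 39/147, 60/147, 20/147] ≈ [0.1497, 0.0408, 0.2653, 0.4082, 0.1361]
H = -((22/147)·log₂(22/147) + (6/147)·log₂(6/147) + (39/147)·log₂(39/147) + (60/147)·log₂(60/147) + (20/147)·log₂(20/147))
  = 2.0255 bits

2.0255 bits


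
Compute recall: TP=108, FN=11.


Recall = TP/(TP+FN)
= 108/(108+11)
= 108/119 = 90.76%

90.76%


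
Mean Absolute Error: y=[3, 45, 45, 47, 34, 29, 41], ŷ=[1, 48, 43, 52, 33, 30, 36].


Absolute errors: |3-1|=2, |45-48|=3, |45-43|=2, |47-52|=5, |34-33|=1, |29-30|=1, |41-36|=5
Sum = 19
MAE = 19/7 = 19/7

19/7


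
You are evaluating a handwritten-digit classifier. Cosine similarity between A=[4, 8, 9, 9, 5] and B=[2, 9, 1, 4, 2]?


A·B = 4·2 + 8·9 + 9·1 + 9·4 + 5·2 = 135
‖A‖ = √267 = 16.3401, ‖B‖ = √106 = 10.2956
cos = 135/(√267·√106) = 135/√28302 = 0.8025

0.8025


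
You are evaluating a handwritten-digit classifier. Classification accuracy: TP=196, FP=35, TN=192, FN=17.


Accuracy = (TP+TN)/(TP+TN+FP+FN)
= (196+192)/(440)
= 388/440 = 88.18%

88.18%


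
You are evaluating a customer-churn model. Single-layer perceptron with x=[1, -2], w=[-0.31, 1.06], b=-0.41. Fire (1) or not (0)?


z = (1)·(-0.31) + (-2)·(1.06) - 0.41
  = -2.84
step(z) = 0 (z<0)

0


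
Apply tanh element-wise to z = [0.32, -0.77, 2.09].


tanh(0.32) = 0.3095
tanh(-0.77) = -0.6469
tanh(2.09) = 0.9699
result = [0.3095, -0.6469, 0.9699]

[0.3095, -0.6469, 0.9699]


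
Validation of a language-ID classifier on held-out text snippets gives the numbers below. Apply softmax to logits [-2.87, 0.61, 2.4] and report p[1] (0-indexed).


Exponentials: e^-2.87=0.0567, e^0.61=1.8404, e^2.4=11.0232
Sum = 12.9203
Softmax = [0.0044, 0.1424, 0.8532]
p[1] = 1.8404/12.9203 = 0.1424

0.1424


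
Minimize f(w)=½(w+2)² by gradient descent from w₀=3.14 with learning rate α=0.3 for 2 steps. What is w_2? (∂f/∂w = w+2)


step 1: grad = 3.14+2 = 5.14; w = 3.14 - 0.3·(5.14) = 1.598
step 2: grad = 1.598+2 = 3.598; w = 1.598 - 0.3·(3.598) = 0.5186

0.5186


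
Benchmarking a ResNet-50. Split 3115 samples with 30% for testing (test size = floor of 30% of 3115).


Test = ⌊3115·30/100⌋ = 934
Train = 3115 - 934 = 2181

Train: 2181, Test: 934


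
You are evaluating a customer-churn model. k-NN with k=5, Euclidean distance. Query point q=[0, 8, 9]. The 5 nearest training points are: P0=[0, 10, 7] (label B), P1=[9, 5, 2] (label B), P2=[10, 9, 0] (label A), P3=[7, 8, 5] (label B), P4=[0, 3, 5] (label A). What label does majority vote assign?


d(q,P0) = 2.8284  (label B)
d(q,P1) = 11.7898  (label B)
d(q,P2) = 13.4907  (label A)
d(q,P3) = 8.0623  (label B)
d(q,P4) = 6.4031  (label A)
Votes: A=2, B=3
Majority → B

B


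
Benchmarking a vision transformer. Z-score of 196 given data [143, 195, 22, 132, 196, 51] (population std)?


μ = 123.1667, σ = 66.3059
z = (196 - 123.1667)/66.3059 = 1.0984

1.0984


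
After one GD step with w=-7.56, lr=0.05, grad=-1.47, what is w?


w_new = w - α·∇
= -7.56 - 0.05·-1.47
= -7.56 + 0.0735
= -7.4865

-7.4865


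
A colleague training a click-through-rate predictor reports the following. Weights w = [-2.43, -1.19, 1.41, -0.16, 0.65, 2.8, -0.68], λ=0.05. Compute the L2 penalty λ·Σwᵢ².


‖w‖₂² = (-2.43)² + (-1.19)² + (1.41)² + (-0.16)² + (0.65)² + (2.8)² + (-0.68)²
     = 5.9049 + 1.4161 + 1.9881 + 0.0256 + 0.4225 + 7.84 + 0.4624
     = 18.0596
λ·‖w‖₂² = 0.05·18.0596 = 0.90298

0.90298


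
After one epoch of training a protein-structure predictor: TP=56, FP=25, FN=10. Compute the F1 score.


Precision = 56/81 = 0.6914
Recall = 56/66 = 0.8485
F1 = 2·P·R/(P+R) = 2·TP/(2·TP+FP+FN) = 112/(112+25+10) = 112/147 = 0.7619

0.7619


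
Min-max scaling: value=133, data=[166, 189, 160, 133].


min=133, max=189
(133-133)/(189-133) = 0/56 = 0.0

0.0


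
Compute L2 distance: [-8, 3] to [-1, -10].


d = √((-8+ 1)² + (3+ 10)²)
  = √(49 + 169)
  = √218 = 14.7648

14.7648


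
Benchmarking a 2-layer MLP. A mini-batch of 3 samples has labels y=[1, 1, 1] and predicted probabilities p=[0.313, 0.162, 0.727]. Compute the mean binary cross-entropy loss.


L[0] = -ln(0.313) = 1.1616
L[1] = -ln(0.162) = 1.8202
L[2] = -ln(0.727) = 0.3188
mean = (1.1616 + 1.8202 + 0.3188)/3 = 1.1002

1.1002


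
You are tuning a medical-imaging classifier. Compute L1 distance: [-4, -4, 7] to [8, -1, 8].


d = |-4-8| + |-4+ 1| + |7-8|
  = 12 + 3 + 1
  = 16

16


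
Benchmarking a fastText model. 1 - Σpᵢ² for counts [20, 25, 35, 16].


Probabilities: [20/96, 25/96, 35/96, 16/96] ≈ [0.2083, 0.2604, 0.3646, 0.1667]
Σpᵢ² = (400 + 625 + 1225 + 256)/96² = 2506/9216
Gini = 1 - Σpᵢ² = 1 - 2506/9216 = 0.7281

0.7281


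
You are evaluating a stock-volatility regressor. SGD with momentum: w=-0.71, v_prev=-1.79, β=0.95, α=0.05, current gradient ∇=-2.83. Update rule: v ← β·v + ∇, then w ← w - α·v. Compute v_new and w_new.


v_new = 0.95·-1.79 - 2.83 = -1.7005 - 2.83 = -4.5305
w_new = -0.71 - 0.05·-4.5305 = -0.71 + 0.226525 = -0.483475

v_new=-4.5305, w_new=-0.483475


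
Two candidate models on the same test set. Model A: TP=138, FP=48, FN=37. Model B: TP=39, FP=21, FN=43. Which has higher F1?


Model A: P=138/186=0.7419, R=138/175=0.7886, F1=2PR/(P+R)=2TP/(2TP+FP+FN)=276/361=0.7645
Model B: P=39/60=0.65, R=39/82=0.4756, F1=2PR/(P+R)=2TP/(2TP+FP+FN)=78/142=0.5493
0.7645 > 0.5493 → Model A

Model A


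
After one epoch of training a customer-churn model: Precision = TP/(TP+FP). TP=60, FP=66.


Precision = TP/(TP+FP)
= 60/(60+66)
= 60/126 = 47.62%

47.62%


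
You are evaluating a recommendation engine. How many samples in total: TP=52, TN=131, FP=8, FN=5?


Total = TP + TN + FP + FN
= 52 + 131 + 8 + 5
= 196
(Predicted positive: 60, predicted negative: 136)

196


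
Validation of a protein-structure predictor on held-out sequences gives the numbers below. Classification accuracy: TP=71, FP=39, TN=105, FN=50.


Accuracy = (TP+TN)/(TP+TN+FP+FN)
= (71+105)/(265)
= 176/265 = 66.42%

66.42%


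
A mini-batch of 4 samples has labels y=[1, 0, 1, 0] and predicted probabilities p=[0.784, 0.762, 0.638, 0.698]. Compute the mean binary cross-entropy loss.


L[0] = -ln(0.784) = 0.2433
L[1] = -ln(1-0.762) = -ln(0.238) = 1.4355
L[2] = -ln(0.638) = 0.4494
L[3] = -ln(1-0.698) = -ln(0.302) = 1.1973
mean = (0.2433 + 1.4355 + 0.4494 + 1.1973)/4 = 0.8314

0.8314


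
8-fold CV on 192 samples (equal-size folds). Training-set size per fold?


Fold size = 192/8 = 24
Training per fold = 192 - 24 = 168

168


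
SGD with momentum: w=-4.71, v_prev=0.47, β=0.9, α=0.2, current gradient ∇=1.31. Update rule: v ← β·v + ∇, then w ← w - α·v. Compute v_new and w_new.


v_new = 0.9·0.47 + 1.31 = 0.423 + 1.31 = 1.733
w_new = -4.71 - 0.2·1.733 = -4.71 - 0.3466 = -5.0566

v_new=1.733, w_new=-5.0566


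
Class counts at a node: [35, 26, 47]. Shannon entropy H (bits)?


Probabilities: [35/108, 26/108, 47/108] ≈ [0.3241, 0.2407, 0.4352]
H = -((35/108)·log₂(35/108) + (26/108)·log₂(26/108) + (47/108)·log₂(47/108))
  = 1.5438 bits

1.5438 bits


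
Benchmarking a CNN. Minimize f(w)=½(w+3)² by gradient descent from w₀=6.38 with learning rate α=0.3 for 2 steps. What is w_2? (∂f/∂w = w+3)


step 1: grad = 6.38+3 = 9.38; w = 6.38 - 0.3·(9.38) = 3.566
step 2: grad = 3.566+3 = 6.566; w = 3.566 - 0.3·(6.566) = 1.5962

1.5962


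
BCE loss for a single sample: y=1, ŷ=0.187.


BCE = -[y·ln(p) + (1-y)·ln(1-p)]
= -1·ln(0.187) - 0
= -ln(0.187) = 1.6766

1.6766


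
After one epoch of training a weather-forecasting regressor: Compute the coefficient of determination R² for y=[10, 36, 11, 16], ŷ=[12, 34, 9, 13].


ȳ = 18.25
SS_res = Σ(y-ŷ)² = 21
SS_tot = Σ(y-ȳ)² = 440.75
R² = 1 - SS_res/SS_tot = 1 - 0.0476 = 0.9524

0.9524


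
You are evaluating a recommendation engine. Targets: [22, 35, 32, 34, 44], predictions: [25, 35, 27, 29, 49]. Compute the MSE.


Squared errors: (22-25)²=9, (35-35)²=0, (32-27)²=25, (34-29)²=25, (44-49)²=25
Sum = 84
MSE = 84/5 = 84/5

84/5


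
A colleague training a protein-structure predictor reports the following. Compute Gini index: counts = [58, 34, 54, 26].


Probabilities: [58/172, 34/172, 54/172, 26/172] ≈ [0.3372, 0.1977, 0.314, 0.1512]
Σpᵢ² = (3364 + 1156 + 2916 + 676)/172² = 8112/29584
Gini = 1 - Σpᵢ² = 1 - 8112/29584 = 0.7258

0.7258


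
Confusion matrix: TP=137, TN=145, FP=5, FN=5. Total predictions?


Total = TP + TN + FP + FN
= 137 + 145 + 5 + 5
= 292
(Predicted positive: 142, predicted negative: 150)

292


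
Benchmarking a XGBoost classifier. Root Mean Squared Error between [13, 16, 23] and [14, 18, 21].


MSE = 9/3 = 3
RMSE = √(9/3) = 1.7321

1.7321


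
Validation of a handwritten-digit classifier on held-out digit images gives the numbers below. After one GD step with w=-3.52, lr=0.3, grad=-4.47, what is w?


w_new = w - α·∇
= -3.52 - 0.3·-4.47
= -3.52 + 1.341
= -2.179

-2.179


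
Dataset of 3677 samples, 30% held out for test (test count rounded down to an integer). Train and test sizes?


Test = ⌊3677·30/100⌋ = 1103
Train = 3677 - 1103 = 2574

Train: 2574, Test: 1103


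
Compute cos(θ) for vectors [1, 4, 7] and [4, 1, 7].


A·B = 1·4 + 4·1 + 7·7 = 57
‖A‖ = √66 = 8.124, ‖B‖ = √66 = 8.124
cos = 57/(√66·√66) = 57/√4356 = 0.8636

0.8636


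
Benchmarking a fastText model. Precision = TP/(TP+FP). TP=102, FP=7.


Precision = TP/(TP+FP)
= 102/(102+7)
= 102/109 = 93.58%

93.58%


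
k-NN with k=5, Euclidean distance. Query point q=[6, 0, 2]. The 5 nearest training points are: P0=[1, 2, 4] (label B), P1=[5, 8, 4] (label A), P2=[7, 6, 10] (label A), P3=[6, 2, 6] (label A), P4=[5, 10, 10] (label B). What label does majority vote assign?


d(q,P0) = 5.7446  (label B)
d(q,P1) = 8.3066  (label A)
d(q,P2) = 10.0499  (label A)
d(q,P3) = 4.4721  (label A)
d(q,P4) = 12.8452  (label B)
Votes: A=3, B=2
Majority → A

A


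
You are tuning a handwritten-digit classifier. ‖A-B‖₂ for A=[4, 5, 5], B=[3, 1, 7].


d = √((4-3)² + (5-1)² + (5-7)²)
  = √(1 + 16 + 4)
  = √21 = 4.5826

4.5826


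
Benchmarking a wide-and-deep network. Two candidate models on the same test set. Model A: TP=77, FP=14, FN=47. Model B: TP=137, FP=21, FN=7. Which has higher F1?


Model A: P=77/91=0.8462, R=77/124=0.621, F1=2PR/(P+R)=2TP/(2TP+FP+FN)=154/215=0.7163
Model B: P=137/158=0.8671, R=137/144=0.9514, F1=2PR/(P+R)=2TP/(2TP+FP+FN)=274/302=0.9073
0.7163 < 0.9073 → Model B

Model B


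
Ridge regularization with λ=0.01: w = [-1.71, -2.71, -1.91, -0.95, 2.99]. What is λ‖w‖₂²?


‖w‖₂² = (-1.71)² + (-2.71)² + (-1.91)² + (-0.95)² + (2.99)²
     = 2.9241 + 7.3441 + 3.6481 + 0.9025 + 8.9401
     = 23.7589
λ·‖w‖₂² = 0.01·23.7589 = 0.237589

0.237589


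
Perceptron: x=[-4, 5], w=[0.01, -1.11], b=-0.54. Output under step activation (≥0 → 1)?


z = (-4)·(0.01) + (5)·(-1.11) - 0.54
  = -6.13
step(z) = 0 (z<0)

0


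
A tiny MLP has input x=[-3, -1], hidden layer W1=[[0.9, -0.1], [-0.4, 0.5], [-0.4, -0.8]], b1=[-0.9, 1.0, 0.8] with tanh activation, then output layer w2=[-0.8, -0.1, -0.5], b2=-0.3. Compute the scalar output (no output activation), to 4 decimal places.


z1[0] = (0.9)·(-3) + (-0.1)·(-1) - 0.9 = -3.5
z1[1] = (-0.4)·(-3) + (0.5)·(-1) + 1.0 = 1.7
z1[2] = (-0.4)·(-3) + (-0.8)·(-1) + 0.8 = 2.8
h = tanh(z1) = [-0.9982, 0.9354, 0.9926]
output = (-0.8)·(-0.9982) + (-0.1)·(0.9354) + (-0.5)·(0.9926) - 0.3 = -0.0913

-0.0913


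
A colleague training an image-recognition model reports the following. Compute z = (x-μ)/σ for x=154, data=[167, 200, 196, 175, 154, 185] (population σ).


μ = 179.5, σ = 16.0702
z = (154 - 179.5)/16.0702 = -1.5868

-1.5868


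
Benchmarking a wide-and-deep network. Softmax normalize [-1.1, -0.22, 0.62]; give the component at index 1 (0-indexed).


Exponentials: e^-1.1=0.3329, e^-0.22=0.8025, e^0.62=1.8589
Sum = 2.9943
Softmax = [0.1112, 0.268, 0.6208]
p[1] = 0.8025/2.9943 = 0.268

0.268


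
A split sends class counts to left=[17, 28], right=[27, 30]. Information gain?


Parent = [44, 58], H_parent = 0.9864
H_left = 0.9565 (n=45), H_right = 0.998 (n=57)
H_children = (45/102)·0.9565 + (57/102)·0.998 = 0.9797
IG = 0.9864 - 0.9797 = 0.0067

0.0067


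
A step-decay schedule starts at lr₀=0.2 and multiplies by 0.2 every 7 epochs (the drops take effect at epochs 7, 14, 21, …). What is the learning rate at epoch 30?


n_drops = ⌊30/7⌋ = 4
lr = 0.2·0.2^4 = 0.2·0.0016 = 0.00032

0.00032


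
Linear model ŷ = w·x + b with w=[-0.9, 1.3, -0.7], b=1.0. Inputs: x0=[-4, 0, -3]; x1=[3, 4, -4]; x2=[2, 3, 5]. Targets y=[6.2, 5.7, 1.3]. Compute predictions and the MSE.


ŷ0 = (-0.9)·(-4) + (1.3)·(0) + (-0.7)·(-3) + 1.0 = 6.7
ŷ1 = (-0.9)·(3) + (1.3)·(4) + (-0.7)·(-4) + 1.0 = 6.3
ŷ2 = (-0.9)·(2) + (1.3)·(3) + (-0.7)·(5) + 1.0 = -0.4
errors² = [0.25, 0.36, 2.89]
MSE = 3.5000/3 = 1.1667

1.1667


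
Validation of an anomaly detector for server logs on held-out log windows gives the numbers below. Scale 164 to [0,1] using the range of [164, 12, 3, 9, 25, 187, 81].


min=3, max=187
(164-3)/(187-3) = 161/184 = 0.875

0.875


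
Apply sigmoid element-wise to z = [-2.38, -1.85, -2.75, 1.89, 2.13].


σ(-2.38) = 1/(1+e^2.38) = 0.0847
σ(-1.85) = 1/(1+e^1.85) = 0.1359
σ(-2.75) = 1/(1+e^2.75) = 0.0601
σ(1.89) = 1/(1+e^-1.89) = 0.8688
σ(2.13) = 1/(1+e^-2.13) = 0.8938
result = [0.0847, 0.1359, 0.0601, 0.8688, 0.8938]

[0.0847, 0.1359, 0.0601, 0.8688, 0.8938]


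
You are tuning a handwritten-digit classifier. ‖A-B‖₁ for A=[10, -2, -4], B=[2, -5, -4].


d = |10-2| + |-2+ 5| + |-4+ 4|
  = 8 + 3 + 0
  = 11

11


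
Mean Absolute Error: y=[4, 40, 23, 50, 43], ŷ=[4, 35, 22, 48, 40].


Absolute errors: |4-4|=0, |40-35|=5, |23-22|=1, |50-48|=2, |43-40|=3
Sum = 11
MAE = 11/5 = 11/5

11/5


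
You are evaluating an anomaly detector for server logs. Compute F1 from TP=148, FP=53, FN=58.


Precision = 148/201 = 0.7363
Recall = 148/206 = 0.7184
F1 = 2·P·R/(P+R) = 2·TP/(2·TP+FP+FN) = 296/(296+53+58) = 296/407 = 0.7273

0.7273


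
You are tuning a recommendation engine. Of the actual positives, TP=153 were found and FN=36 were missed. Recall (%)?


Recall = TP/(TP+FN)
= 153/(153+36)
= 153/189 = 80.95%

80.95%


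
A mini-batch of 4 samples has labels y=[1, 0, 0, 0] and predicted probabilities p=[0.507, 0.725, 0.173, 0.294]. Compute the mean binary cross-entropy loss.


L[0] = -ln(0.507) = 0.6792
L[1] = -ln(1-0.725) = -ln(0.275) = 1.291
L[2] = -ln(1-0.173) = -ln(0.827) = 0.19
L[3] = -ln(1-0.294) = -ln(0.706) = 0.3481
mean = (0.6792 + 1.291 + 0.19 + 0.3481)/4 = 0.6271

0.6271


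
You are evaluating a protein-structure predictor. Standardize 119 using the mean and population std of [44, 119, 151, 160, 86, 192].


μ = 125.3333, σ = 49.172
z = (119 - 125.3333)/49.172 = -0.1288

-0.1288


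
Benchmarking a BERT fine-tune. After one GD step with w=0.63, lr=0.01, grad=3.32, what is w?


w_new = w - α·∇
= 0.63 - 0.01·3.32
= 0.63 - 0.0332
= 0.5968

0.5968


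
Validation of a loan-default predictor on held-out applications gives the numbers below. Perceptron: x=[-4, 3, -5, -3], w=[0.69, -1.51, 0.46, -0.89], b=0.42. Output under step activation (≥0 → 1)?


z = (-4)·(0.69) + (3)·(-1.51) + (-5)·(0.46) + (-3)·(-0.89) + 0.42
  = -6.5
step(z) = 0 (z<0)

0


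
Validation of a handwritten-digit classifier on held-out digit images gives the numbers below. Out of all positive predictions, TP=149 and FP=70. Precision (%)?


Precision = TP/(TP+FP)
= 149/(149+70)
= 149/219 = 68.04%

68.04%


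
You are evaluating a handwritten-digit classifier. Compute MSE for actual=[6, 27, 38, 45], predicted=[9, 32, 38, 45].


Squared errors: (6-9)²=9, (27-32)²=25, (38-38)²=0, (45-45)²=0
Sum = 34
MSE = 34/4 = 17/2

17/2


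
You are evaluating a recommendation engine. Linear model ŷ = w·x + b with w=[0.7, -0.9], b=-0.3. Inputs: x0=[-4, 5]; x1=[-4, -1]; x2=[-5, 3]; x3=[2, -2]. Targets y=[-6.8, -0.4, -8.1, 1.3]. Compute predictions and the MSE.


ŷ0 = (0.7)·(-4) + (-0.9)·(5) - 0.3 = -7.6
ŷ1 = (0.7)·(-4) + (-0.9)·(-1) - 0.3 = -2.2
ŷ2 = (0.7)·(-5) + (-0.9)·(3) - 0.3 = -6.5
ŷ3 = (0.7)·(2) + (-0.9)·(-2) - 0.3 = 2.9
errors² = [0.64, 3.24, 2.56, 2.56]
MSE = 9.0000/4 = 2.25

2.25


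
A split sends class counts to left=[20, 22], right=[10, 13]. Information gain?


Parent = [30, 35], H_parent = 0.9957
H_left = 0.9984 (n=42), H_right = 0.9877 (n=23)
H_children = (42/65)·0.9984 + (23/65)·0.9877 = 0.9946
IG = 0.9957 - 0.9946 = 0.0011

0.0011


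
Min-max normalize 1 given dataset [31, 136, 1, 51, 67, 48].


min=1, max=136
(1-1)/(136-1) = 0/135 = 0.0

0.0


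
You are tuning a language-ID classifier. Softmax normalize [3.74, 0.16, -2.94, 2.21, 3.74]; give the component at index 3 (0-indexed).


Exponentials: e^3.74=42.098, e^0.16=1.1735, e^-2.94=0.0529, e^2.21=9.1157, e^3.74=42.098
Sum = 94.5381
Softmax = [0.4453, 0.0124, 0.0006, 0.0964, 0.4453]
p[3] = 9.1157/94.5381 = 0.0964

0.0964


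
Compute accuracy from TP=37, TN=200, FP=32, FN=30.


Accuracy = (TP+TN)/(TP+TN+FP+FN)
= (37+200)/(299)
= 237/299 = 79.26%

79.26%


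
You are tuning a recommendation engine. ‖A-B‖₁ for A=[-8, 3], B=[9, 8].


d = |-8-9| + |3-8|
  = 17 + 5
  = 22

22


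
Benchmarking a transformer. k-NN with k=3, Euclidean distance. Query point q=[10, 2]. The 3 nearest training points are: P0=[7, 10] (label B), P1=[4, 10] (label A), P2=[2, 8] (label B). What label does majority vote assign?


d(q,P0) = 8.544  (label B)
d(q,P1) = 10.0  (label A)
d(q,P2) = 10.0  (label B)
Votes: A=1, B=2
Majority → B

B


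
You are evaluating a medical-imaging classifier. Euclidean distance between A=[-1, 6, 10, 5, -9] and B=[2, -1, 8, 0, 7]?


d = √((-1-2)² + (6+ 1)² + (10-8)² + (5-0)² + (-9-7)²)
  = √(9 + 49 + 4 + 25 + 256)
  = √343 = 18.5203

18.5203


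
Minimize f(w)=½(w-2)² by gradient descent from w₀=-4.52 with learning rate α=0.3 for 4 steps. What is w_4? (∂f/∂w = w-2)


step 1: grad = -4.52-2 = -6.52; w = -4.52 - 0.3·(-6.52) = -2.564
step 2: grad = -2.564-2 = -4.564; w = -2.564 - 0.3·(-4.564) = -1.1948
step 3: grad = -1.1948-2 = -3.1948; w = -1.1948 - 0.3·(-3.1948) = -0.23636
step 4: grad = -0.23636-2 = -2.23636; w = -0.23636 - 0.3·(-2.23636) = 0.434548

0.434548


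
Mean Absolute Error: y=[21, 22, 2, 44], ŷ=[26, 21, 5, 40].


Absolute errors: |21-26|=5, |22-21|=1, |2-5|=3, |44-40|=4
Sum = 13
MAE = 13/4 = 13/4

13/4


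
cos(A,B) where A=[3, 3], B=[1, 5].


A·B = 3·1 + 3·5 = 18
‖A‖ = √18 = 4.2426, ‖B‖ = √26 = 5.099
cos = 18/(√18·√26) = 18/√468 = 0.8321

0.8321


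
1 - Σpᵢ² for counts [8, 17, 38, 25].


Probabilities: [8/88, 17/88, 38/88, 25/88] ≈ [0.0909, 0.1932, 0.4318, 0.2841]
Σpᵢ² = (64 + 289 + 1444 + 625)/88² = 2422/7744
Gini = 1 - Σpᵢ² = 1 - 2422/7744 = 0.6872

0.6872


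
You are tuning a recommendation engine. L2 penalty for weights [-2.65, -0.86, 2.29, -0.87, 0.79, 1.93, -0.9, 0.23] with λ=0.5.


‖w‖₂² = (-2.65)² + (-0.86)² + (2.29)² + (-0.87)² + (0.79)² + (1.93)² + (-0.9)² + (0.23)²
     = 7.0225 + 0.7396 + 5.2441 + 0.7569 + 0.6241 + 3.7249 + 0.81 + 0.0529
     = 18.975
λ·‖w‖₂² = 0.5·18.975 = 9.4875

9.4875


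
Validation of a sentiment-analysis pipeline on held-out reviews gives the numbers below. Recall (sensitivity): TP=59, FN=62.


Recall = TP/(TP+FN)
= 59/(59+62)
= 59/121 = 48.76%

48.76%
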